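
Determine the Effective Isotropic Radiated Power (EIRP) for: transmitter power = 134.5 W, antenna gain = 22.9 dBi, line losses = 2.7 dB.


Pt = 134.5 W = 21.2872 dBW
EIRP = Pt_dBW + Gt - losses = 21.2872 + 22.9 - 2.7 = 41.4872 dBW

41.4872 dBW


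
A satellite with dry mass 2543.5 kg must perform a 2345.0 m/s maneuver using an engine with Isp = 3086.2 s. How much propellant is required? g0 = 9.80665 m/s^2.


ve = Isp * g0 = 3086.2 * 9.80665 = 30265.283230 m/s
mass ratio = exp(dv/ve) = exp(2345.0/30265.283230) = 1.08056226
m_prop = m_dry * (mr - 1) = 2543.5 * (1.08056226 - 1)
m_prop = 204.9101 kg

204.9101 kg


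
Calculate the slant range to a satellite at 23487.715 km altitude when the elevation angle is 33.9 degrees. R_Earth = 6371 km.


h = 23487.715 km, el = 33.9 deg
d = -R_E*sin(el) + sqrt((R_E*sin(el))^2 + 2*R_E*h + h^2)
d = -6371.0000*sin(0.5916666) + sqrt((6371.0000*0.5577451)^2 + 2*6371.0000*23487.715 + 23487.715^2)
d = 25833.3347 km

25833.3347 km


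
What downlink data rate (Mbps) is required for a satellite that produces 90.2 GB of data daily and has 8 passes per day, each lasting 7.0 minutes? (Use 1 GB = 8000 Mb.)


total contact time = 8 * 7.0 * 60 = 3360.0000 s
data = 90.2 GB = 721600.0000 Mb
rate = 721600.0000 / 3360.0000 = 214.7619 Mbps

214.7619 Mbps


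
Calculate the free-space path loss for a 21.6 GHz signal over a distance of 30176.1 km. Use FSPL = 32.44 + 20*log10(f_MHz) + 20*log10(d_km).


f = 21.6 GHz = 21600.0000 MHz
d = 30176.1 km
FSPL = 32.44 + 20*log10(21600.0000) + 20*log10(30176.1)
FSPL = 32.44 + 86.6891 + 89.5933
FSPL = 208.7223 dB

208.7223 dB


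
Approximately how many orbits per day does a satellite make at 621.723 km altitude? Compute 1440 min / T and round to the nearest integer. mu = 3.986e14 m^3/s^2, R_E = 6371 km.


r = 6.992723e+06 m
T = 2*pi*sqrt(r^3/mu) = 5819.4335 s = 96.9906 min
revs/day = 1440 / 96.9906 = 14.8468
Rounded: 15 revolutions per day

15 revolutions per day


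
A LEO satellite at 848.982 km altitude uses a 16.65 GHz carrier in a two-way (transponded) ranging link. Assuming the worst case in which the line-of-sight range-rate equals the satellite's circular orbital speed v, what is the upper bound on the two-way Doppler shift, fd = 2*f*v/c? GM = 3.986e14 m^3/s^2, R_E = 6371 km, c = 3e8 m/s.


r = 7.219982e+06 m
v = sqrt(mu/r) = 7430.2015 m/s (worst-case radial velocity)
f = 16.65 GHz = 1.665e+10 Hz
fd = 2*f*v/c = 2*1.665e+10*7430.2015/3.0e+08
fd = 824752.3631 Hz

824752.3631 Hz


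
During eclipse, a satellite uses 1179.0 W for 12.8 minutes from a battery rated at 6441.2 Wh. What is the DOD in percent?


E_used = P * t / 60 = 1179.0 * 12.8 / 60 = 251.5200 Wh
DOD = E_used / E_total * 100 = 251.5200 / 6441.2 * 100
DOD = 3.9049 %

3.9049 %


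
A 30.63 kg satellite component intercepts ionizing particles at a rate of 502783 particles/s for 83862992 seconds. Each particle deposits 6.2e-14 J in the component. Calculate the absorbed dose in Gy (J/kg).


Total energy deposited = rate * time * E_per
  = 502783 * 83862992 * 6.2e-14 = 2.6142 J
Dose = E_total / mass = 2.6142 / 30.63
Dose = 0.08534845 Gy

0.0853 Gy


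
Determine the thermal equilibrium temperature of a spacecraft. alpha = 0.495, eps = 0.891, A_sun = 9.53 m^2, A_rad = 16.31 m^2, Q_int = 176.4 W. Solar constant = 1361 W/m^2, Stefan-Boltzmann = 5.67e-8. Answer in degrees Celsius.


Numerator = alpha*S*A_sun + Q_int = 0.495*1361*9.53 + 176.4 = 6596.7133 W
Denominator = eps*sigma*A_rad = 0.891*5.67e-8*16.31 = 8.2397631e-07 W/K^4
T^4 = 8.0059503e+09 K^4
T = 299.1254 K = 25.9754 C

25.9754 degrees Celsius


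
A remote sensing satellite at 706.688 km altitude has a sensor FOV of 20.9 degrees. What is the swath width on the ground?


FOV = 20.9 deg = 0.3647738 rad
swath = 2 * alt * tan(FOV/2) = 2 * 706.688 * tan(0.1823869)
swath = 2 * 706.688 * 0.1844365
swath = 260.6782 km

260.6782 km


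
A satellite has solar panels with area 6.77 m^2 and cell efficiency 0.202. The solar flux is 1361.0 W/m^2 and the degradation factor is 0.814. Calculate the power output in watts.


P = area * eta * S * degradation
P = 6.77 * 0.202 * 1361.0 * 0.814
P = 1515.0347 W

1515.0347 W


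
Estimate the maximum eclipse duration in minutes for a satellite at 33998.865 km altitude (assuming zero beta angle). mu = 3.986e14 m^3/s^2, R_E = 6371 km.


r = 40369.8650 km
T = 1345.3829 min
Eclipse fraction = arcsin(R_E/r)/pi = arcsin(6371.0000/40369.8650)/pi
= arcsin(0.1578157)/pi = 0.0504452
Eclipse duration = 0.0504452 * 1345.3829 = 67.8681 min

67.8681 minutes


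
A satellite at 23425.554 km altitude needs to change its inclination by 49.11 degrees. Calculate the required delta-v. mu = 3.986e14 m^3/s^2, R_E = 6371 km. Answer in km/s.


r = 29796.5540 km = 2.9796554e+07 m
V = sqrt(mu/r) = 3657.5109 m/s
di = 49.11 deg = 0.8571312 rad
dV = 2*V*sin(di/2) = 2*3657.5109*sin(0.4285656)
dV = 3039.8784 m/s = 3.0399 km/s

3.0399 km/s


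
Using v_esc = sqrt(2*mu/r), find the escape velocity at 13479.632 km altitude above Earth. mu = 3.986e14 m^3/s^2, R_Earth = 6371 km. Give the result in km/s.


r = 6371.0 + 13479.632 = 19850.6320 km = 1.9850632e+07 m
v_esc = sqrt(2*mu/r) = sqrt(2*3.986e14 / 1.9850632e+07)
v_esc = 6337.1863 m/s = 6.3372 km/s

6.3372 km/s


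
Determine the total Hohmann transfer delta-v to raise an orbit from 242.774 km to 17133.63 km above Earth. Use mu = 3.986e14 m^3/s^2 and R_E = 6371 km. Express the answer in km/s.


r1 = 6613.7740 km = 6.613774e+06 m
r2 = 23504.6300 km = 2.350463e+07 m
dv1 = sqrt(mu/r1)*(sqrt(2*r2/(r1+r2)) - 1) = 1935.5808 m/s
dv2 = sqrt(mu/r2)*(1 - sqrt(2*r1/(r1+r2))) = 1388.9770 m/s
total dv = |dv1| + |dv2| = 1935.5808 + 1388.9770 = 3324.5578 m/s = 3.3246 km/s

3.3246 km/s


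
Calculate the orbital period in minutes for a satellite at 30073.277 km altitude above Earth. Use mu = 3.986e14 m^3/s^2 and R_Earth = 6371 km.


r = 36444.2770 km = 3.6444277e+07 m
T = 2*pi*sqrt(r^3/mu) = 2*pi*sqrt(4.8404754e+22 / 3.986e14)
T = 69239.7083 s = 1153.9951 min

1153.9951 minutes


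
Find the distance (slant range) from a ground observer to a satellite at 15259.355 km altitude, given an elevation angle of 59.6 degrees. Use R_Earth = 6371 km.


h = 15259.355 km, el = 59.6 deg
d = -R_E*sin(el) + sqrt((R_E*sin(el))^2 + 2*R_E*h + h^2)
d = -6371.0000*sin(1.0402) + sqrt((6371.0000*0.8625137)^2 + 2*6371.0000*15259.355 + 15259.355^2)
d = 15893.6715 km

15893.6715 km


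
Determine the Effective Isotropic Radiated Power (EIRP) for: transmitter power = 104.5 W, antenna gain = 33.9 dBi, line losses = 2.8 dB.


Pt = 104.5 W = 20.1912 dBW
EIRP = Pt_dBW + Gt - losses = 20.1912 + 33.9 - 2.8 = 51.2912 dBW

51.2912 dBW


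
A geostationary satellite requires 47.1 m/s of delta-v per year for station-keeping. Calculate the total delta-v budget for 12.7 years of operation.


dV = rate * years = 47.1 * 12.7
dV = 598.1700 m/s

598.1700 m/s


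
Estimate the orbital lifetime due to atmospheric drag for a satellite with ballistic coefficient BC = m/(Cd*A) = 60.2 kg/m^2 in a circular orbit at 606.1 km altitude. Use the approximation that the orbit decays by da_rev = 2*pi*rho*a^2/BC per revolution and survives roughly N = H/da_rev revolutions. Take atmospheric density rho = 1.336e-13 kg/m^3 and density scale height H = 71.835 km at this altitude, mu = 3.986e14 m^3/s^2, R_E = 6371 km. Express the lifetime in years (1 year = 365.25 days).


a = R_E + alt = 6977.1000 km = 6.9771e+06 m
da_rev = 2*pi*rho*a^2/BC = 2*pi*1.336e-13*(6.9771e+06)^2/60.2 = 0.678796713 m per revolution
N = H/da_rev = 71835.0000 m / 0.678796713 m = 105826.9710 revolutions
P = 2*pi*sqrt(a^3/mu) = 5799.9419 s
lifetime = N*P = 105826.9710 * 5799.9419 = 6.1379028e+08 s = 7104.0542 days
years = 7104.0542 / 365.25 = 19.4498 years

19.4498 years


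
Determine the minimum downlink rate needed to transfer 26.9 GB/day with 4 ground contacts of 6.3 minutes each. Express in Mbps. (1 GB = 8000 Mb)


total contact time = 4 * 6.3 * 60 = 1512.0000 s
data = 26.9 GB = 215200.0000 Mb
rate = 215200.0000 / 1512.0000 = 142.3280 Mbps

142.3280 Mbps


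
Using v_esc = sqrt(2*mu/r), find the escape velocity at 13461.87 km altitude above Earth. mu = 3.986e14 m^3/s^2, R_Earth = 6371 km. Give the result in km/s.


r = 6371.0 + 13461.87 = 19832.8700 km = 1.983287e+07 m
v_esc = sqrt(2*mu/r) = sqrt(2*3.986e14 / 1.983287e+07)
v_esc = 6340.0234 m/s = 6.3400 km/s

6.3400 km/s


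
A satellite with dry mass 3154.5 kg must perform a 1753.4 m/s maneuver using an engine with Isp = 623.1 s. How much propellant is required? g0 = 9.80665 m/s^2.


ve = Isp * g0 = 623.1 * 9.80665 = 6110.523615 m/s
mass ratio = exp(dv/ve) = exp(1753.4/6110.523615) = 1.33235438
m_prop = m_dry * (mr - 1) = 3154.5 * (1.33235438 - 1)
m_prop = 1048.4119 kg

1048.4119 kg


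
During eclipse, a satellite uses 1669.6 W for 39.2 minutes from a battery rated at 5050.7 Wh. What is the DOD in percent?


E_used = P * t / 60 = 1669.6 * 39.2 / 60 = 1090.8053 Wh
DOD = E_used / E_total * 100 = 1090.8053 / 5050.7 * 100
DOD = 21.5971 %

21.5971 %


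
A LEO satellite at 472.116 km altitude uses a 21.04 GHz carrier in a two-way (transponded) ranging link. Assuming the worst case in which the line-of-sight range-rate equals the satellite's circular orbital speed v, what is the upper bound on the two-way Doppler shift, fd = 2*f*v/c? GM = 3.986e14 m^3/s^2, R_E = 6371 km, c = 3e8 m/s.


r = 6.843116e+06 m
v = sqrt(mu/r) = 7632.0586 m/s (worst-case radial velocity)
f = 21.04 GHz = 2.104e+10 Hz
fd = 2*f*v/c = 2*2.104e+10*7632.0586/3.0e+08
fd = 1.0705234e+06 Hz

1.0705e+06 Hz


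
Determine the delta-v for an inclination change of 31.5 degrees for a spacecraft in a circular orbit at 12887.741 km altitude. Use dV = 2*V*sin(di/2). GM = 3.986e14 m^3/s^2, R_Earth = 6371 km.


r = 19258.7410 km = 1.9258741e+07 m
V = sqrt(mu/r) = 4549.4061 m/s
di = 31.5 deg = 0.5497787 rad
dV = 2*V*sin(di/2) = 2*4549.4061*sin(0.2748894)
dV = 2469.7856 m/s = 2.4698 km/s

2.4698 km/s


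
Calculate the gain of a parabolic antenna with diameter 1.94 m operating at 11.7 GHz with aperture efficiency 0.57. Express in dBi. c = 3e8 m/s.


lambda = c/f = 3e8 / 1.17e+10 = 0.02564103 m
G = eta*(pi*D/lambda)^2 = 0.57*(pi*1.94/0.02564103)^2
G = 32203.8114 (linear)
G = 10*log10(32203.8114) = 45.0791 dBi

45.0791 dBi


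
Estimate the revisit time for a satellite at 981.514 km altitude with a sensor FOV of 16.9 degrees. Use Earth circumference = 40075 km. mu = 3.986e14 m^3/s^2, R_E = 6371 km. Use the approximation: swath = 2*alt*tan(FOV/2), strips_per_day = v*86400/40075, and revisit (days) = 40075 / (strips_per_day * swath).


swath = 2*981.514*tan(0.1474803) = 291.6254 km
v = sqrt(mu/r) = 7362.9308 m/s = 7.3629 km/s
strips/day = v*86400/40075 = 7.3629*86400/40075 = 15.8742
coverage/day = strips * swath = 15.8742 * 291.6254 = 4629.3101 km
revisit = 40075 / 4629.3101 = 8.6568 days

8.6568 days


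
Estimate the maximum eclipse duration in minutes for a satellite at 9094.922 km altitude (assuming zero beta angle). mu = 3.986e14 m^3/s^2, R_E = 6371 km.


r = 15465.9220 km
T = 319.0242 min
Eclipse fraction = arcsin(R_E/r)/pi = arcsin(6371.0000/15465.9220)/pi
= arcsin(0.4119379)/pi = 0.135148
Eclipse duration = 0.135148 * 319.0242 = 43.1155 min

43.1155 minutes


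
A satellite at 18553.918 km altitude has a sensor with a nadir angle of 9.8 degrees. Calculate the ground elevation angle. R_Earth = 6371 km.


r = R_E + alt = 24924.9180 km
Law of sines in the satellite / Earth-center / ground-point triangle:
  sin(nadir)/R_E = sin(90 + el)/r  =>  cos(el) = (r/R_E)*sin(nadir)
cos(el) = (24924.9180 / 6371.0000) * sin(9.8 deg) = 0.6659014
el = arccos(0.6659014) = 48.2485 deg
(Earth-central angle = 90 - nadir - el = 31.9515 deg)

48.2485 degrees


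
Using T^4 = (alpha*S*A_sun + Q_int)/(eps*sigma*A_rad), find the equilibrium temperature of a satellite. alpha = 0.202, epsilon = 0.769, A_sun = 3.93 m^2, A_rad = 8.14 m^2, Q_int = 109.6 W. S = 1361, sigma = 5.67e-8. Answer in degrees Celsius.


Numerator = alpha*S*A_sun + Q_int = 0.202*1361*3.93 + 109.6 = 1190.0435 W
Denominator = eps*sigma*A_rad = 0.769*5.67e-8*8.14 = 3.5492272e-07 W/K^4
T^4 = 3.352965e+09 K^4
T = 240.6341 K = -32.5159 C

-32.5159 degrees Celsius


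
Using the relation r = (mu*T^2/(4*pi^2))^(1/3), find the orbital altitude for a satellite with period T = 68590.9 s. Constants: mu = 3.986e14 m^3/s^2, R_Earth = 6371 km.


T = 68590.9 s
r = (mu*T^2/(4*pi^2))^(1/3) = (3.986e14 * 68590.9^2 / (4*pi^2))^(1/3)
r = 3.6216253e+07 m = 36216.2534 km
alt = r - R_E = 36216.2534 - 6371 = 29845.2534 km

29845.2534 km


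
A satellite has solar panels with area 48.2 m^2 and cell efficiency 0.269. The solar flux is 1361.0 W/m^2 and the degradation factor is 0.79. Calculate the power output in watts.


P = area * eta * S * degradation
P = 48.2 * 0.269 * 1361.0 * 0.79
P = 13940.6985 W

13940.6985 W


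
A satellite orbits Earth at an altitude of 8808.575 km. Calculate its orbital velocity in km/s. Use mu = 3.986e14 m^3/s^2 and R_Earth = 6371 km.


r = R_E + alt = 6371.0 + 8808.575 = 15179.5750 km = 1.5179575e+07 m
v = sqrt(mu/r) = sqrt(3.986e14 / 1.5179575e+07) = 5124.3507 m/s = 5.1244 km/s

5.1244 km/s


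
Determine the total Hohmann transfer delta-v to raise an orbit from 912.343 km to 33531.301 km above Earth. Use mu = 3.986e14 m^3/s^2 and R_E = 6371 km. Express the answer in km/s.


r1 = 7283.3430 km = 7.283343e+06 m
r2 = 39902.3010 km = 3.9902301e+07 m
dv1 = sqrt(mu/r1)*(sqrt(2*r2/(r1+r2)) - 1) = 2223.0129 m/s
dv2 = sqrt(mu/r2)*(1 - sqrt(2*r1/(r1+r2))) = 1404.5177 m/s
total dv = |dv1| + |dv2| = 2223.0129 + 1404.5177 = 3627.5306 m/s = 3.6275 km/s

3.6275 km/s


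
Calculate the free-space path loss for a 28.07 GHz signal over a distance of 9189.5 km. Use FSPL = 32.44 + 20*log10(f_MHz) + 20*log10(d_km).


f = 28.07 GHz = 28070.0000 MHz
d = 9189.5 km
FSPL = 32.44 + 20*log10(28070.0000) + 20*log10(9189.5)
FSPL = 32.44 + 88.9648 + 79.2658
FSPL = 200.6707 dB

200.6707 dB


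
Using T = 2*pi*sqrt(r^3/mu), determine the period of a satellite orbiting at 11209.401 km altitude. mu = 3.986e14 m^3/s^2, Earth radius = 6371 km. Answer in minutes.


r = 17580.4010 km = 1.7580401e+07 m
T = 2*pi*sqrt(r^3/mu) = 2*pi*sqrt(5.4335833e+21 / 3.986e14)
T = 23198.2052 s = 386.6368 min

386.6368 minutes


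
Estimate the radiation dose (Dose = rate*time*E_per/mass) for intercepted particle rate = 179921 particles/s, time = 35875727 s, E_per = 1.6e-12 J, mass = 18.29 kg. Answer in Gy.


Total energy deposited = rate * time * E_per
  = 179921 * 35875727 * 1.6e-12 = 10.3277 J
Dose = E_total / mass = 10.3277 / 18.29
Dose = 0.5646624 Gy

0.5647 Gy


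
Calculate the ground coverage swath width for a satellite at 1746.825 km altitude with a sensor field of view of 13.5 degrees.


FOV = 13.5 deg = 0.2356194 rad
swath = 2 * alt * tan(FOV/2) = 2 * 1746.825 * tan(0.1178097)
swath = 2 * 1746.825 * 0.1183578
swath = 413.5007 km

413.5007 km


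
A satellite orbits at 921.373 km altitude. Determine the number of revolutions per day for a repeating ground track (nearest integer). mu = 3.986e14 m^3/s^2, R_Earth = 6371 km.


r = 7.292373e+06 m
T = 2*pi*sqrt(r^3/mu) = 6197.4714 s = 103.2912 min
revs/day = 1440 / 103.2912 = 13.9412
Rounded: 14 revolutions per day

14 revolutions per day


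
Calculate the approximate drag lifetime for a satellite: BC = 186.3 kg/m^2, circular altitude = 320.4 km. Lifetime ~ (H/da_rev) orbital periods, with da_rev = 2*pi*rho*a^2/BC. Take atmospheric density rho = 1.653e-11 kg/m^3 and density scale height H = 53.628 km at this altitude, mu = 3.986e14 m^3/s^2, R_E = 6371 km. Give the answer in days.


a = R_E + alt = 6691.4000 km = 6.6914e+06 m
da_rev = 2*pi*rho*a^2/BC = 2*pi*1.653e-11*(6.6914e+06)^2/186.3 = 24.961682 m per revolution
N = H/da_rev = 53628.0000 m / 24.961682 m = 2148.4129 revolutions
P = 2*pi*sqrt(a^3/mu) = 5447.3679 s
lifetime = N*P = 2148.4129 * 5447.3679 = 1.1703195e+07 s = 135.4537 days

135.4537 days


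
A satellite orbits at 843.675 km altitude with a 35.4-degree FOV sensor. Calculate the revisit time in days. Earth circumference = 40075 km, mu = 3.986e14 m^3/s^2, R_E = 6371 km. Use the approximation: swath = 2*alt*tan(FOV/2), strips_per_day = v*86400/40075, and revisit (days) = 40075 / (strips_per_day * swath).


swath = 2*843.675*tan(0.3089233) = 538.5021 km
v = sqrt(mu/r) = 7432.9337 m/s = 7.4329 km/s
strips/day = v*86400/40075 = 7.4329*86400/40075 = 16.0251
coverage/day = strips * swath = 16.0251 * 538.5021 = 8629.5441 km
revisit = 40075 / 8629.5441 = 4.6439 days

4.6439 days


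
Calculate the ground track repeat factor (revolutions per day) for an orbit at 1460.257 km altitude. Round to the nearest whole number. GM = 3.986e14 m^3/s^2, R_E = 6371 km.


r = 7.831257e+06 m
T = 2*pi*sqrt(r^3/mu) = 6896.9716 s = 114.9495 min
revs/day = 1440 / 114.9495 = 12.5272
Rounded: 13 revolutions per day

13 revolutions per day


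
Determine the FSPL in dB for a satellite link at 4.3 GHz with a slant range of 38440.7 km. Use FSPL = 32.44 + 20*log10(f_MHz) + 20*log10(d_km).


f = 4.3 GHz = 4300.0000 MHz
d = 38440.7 km
FSPL = 32.44 + 20*log10(4300.0000) + 20*log10(38440.7)
FSPL = 32.44 + 72.6694 + 91.6958
FSPL = 196.8052 dB

196.8052 dB


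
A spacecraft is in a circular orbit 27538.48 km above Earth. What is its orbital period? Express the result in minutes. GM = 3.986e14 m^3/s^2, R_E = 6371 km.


r = 33909.4800 km = 3.390948e+07 m
T = 2*pi*sqrt(r^3/mu) = 2*pi*sqrt(3.8990912e+22 / 3.986e14)
T = 62143.1003 s = 1035.7183 min

1035.7183 minutes


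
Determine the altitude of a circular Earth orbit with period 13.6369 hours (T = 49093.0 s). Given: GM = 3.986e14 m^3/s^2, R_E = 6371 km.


T = 49093.0 s
r = (mu*T^2/(4*pi^2))^(1/3) = (3.986e14 * 49093.0^2 / (4*pi^2))^(1/3)
r = 2.8978255e+07 m = 28978.2553 km
alt = r - R_E = 28978.2553 - 6371 = 22607.2553 km

22607.2553 km


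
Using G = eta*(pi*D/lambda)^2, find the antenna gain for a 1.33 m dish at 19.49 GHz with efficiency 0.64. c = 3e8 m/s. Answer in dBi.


lambda = c/f = 3e8 / 1.949e+10 = 0.01539251 m
G = eta*(pi*D/lambda)^2 = 0.64*(pi*1.33/0.01539251)^2
G = 47158.9547 (linear)
G = 10*log10(47158.9547) = 46.7356 dBi

46.7356 dBi


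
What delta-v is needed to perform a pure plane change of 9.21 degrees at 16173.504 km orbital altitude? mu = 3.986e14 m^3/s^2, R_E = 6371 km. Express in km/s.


r = 22544.5040 km = 2.2544504e+07 m
V = sqrt(mu/r) = 4204.8287 m/s
di = 9.21 deg = 0.1607448 rad
dV = 2*V*sin(di/2) = 2*4204.8287*sin(0.08037241)
dV = 675.1770 m/s = 0.675177 km/s

0.6752 km/s


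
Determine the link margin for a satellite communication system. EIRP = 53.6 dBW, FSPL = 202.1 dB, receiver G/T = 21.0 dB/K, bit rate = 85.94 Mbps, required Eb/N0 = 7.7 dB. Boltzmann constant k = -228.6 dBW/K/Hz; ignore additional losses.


C/N0 = EIRP - FSPL + G/T - k = 53.6 - 202.1 + 21.0 - (-228.6)
C/N0 = 101.1000 dB-Hz
R_b = 85.94 Mbps = 8.594e+07 bps -> 10*log10(R_b) = 79.3420 dB-Hz
Eb/N0 = C/N0 - 10*log10(R_b) = 101.1000 - 79.3420 = 21.7580 dB
Margin = Eb/N0 - Eb/N0_req = 21.7580 - 7.7 = 14.0580 dB (link closes)

14.0580 dB


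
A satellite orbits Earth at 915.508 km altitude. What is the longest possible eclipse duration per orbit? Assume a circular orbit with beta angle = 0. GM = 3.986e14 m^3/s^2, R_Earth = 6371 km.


r = 7286.5080 km
T = 103.1666 min
Eclipse fraction = arcsin(R_E/r)/pi = arcsin(6371.0000/7286.5080)/pi
= arcsin(0.8743557)/pi = 0.3387157
Eclipse duration = 0.3387157 * 103.1666 = 34.9441 min

34.9441 minutes


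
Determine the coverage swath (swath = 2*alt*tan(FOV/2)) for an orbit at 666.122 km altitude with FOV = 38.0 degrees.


FOV = 38.0 deg = 0.6632251 rad
swath = 2 * alt * tan(FOV/2) = 2 * 666.122 * tan(0.3316126)
swath = 2 * 666.122 * 0.3443276
swath = 458.7284 km

458.7284 km


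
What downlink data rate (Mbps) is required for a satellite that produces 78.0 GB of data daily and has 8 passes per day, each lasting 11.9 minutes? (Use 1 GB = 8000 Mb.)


total contact time = 8 * 11.9 * 60 = 5712.0000 s
data = 78.0 GB = 624000.0000 Mb
rate = 624000.0000 / 5712.0000 = 109.2437 Mbps

109.2437 Mbps


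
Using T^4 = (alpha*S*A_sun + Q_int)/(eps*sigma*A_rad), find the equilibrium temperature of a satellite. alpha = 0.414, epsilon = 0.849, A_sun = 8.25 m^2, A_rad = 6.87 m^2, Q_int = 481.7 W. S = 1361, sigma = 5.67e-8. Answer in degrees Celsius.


Numerator = alpha*S*A_sun + Q_int = 0.414*1361*8.25 + 481.7 = 5130.1955 W
Denominator = eps*sigma*A_rad = 0.849*5.67e-8*6.87 = 3.3071012e-07 W/K^4
T^4 = 1.5512666e+10 K^4
T = 352.9162 K = 79.7662 C

79.7662 degrees Celsius


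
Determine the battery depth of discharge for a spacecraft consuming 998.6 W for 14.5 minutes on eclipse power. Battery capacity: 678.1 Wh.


E_used = P * t / 60 = 998.6 * 14.5 / 60 = 241.3283 Wh
DOD = E_used / E_total * 100 = 241.3283 / 678.1 * 100
DOD = 35.5889 %

35.5889 %


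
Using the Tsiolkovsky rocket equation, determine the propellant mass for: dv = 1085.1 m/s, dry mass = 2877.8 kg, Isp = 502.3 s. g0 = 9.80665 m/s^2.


ve = Isp * g0 = 502.3 * 9.80665 = 4925.880295 m/s
mass ratio = exp(dv/ve) = exp(1085.1/4925.880295) = 1.24643254
m_prop = m_dry * (mr - 1) = 2877.8 * (1.24643254 - 1)
m_prop = 709.1836 kg

709.1836 kg


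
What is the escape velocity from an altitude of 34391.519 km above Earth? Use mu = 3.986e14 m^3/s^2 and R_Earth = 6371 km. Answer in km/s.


r = 6371.0 + 34391.519 = 40762.5190 km = 4.0762519e+07 m
v_esc = sqrt(2*mu/r) = sqrt(2*3.986e14 / 4.0762519e+07)
v_esc = 4422.3503 m/s = 4.4224 km/s

4.4224 km/s


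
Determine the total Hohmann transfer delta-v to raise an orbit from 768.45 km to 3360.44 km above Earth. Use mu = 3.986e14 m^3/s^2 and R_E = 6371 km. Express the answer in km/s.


r1 = 7139.4500 km = 7.13945e+06 m
r2 = 9731.4400 km = 9.73144e+06 m
dv1 = sqrt(mu/r1)*(sqrt(2*r2/(r1+r2)) - 1) = 553.4867 m/s
dv2 = sqrt(mu/r2)*(1 - sqrt(2*r1/(r1+r2))) = 512.1282 m/s
total dv = |dv1| + |dv2| = 553.4867 + 512.1282 = 1065.6149 m/s = 1.0656 km/s

1.0656 km/s


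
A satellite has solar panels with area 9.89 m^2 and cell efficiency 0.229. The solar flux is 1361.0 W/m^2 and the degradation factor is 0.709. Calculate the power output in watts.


P = area * eta * S * degradation
P = 9.89 * 0.229 * 1361.0 * 0.709
P = 2185.4261 W

2185.4261 W


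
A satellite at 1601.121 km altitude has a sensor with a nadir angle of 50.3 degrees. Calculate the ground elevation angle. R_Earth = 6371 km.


r = R_E + alt = 7972.1210 km
Law of sines in the satellite / Earth-center / ground-point triangle:
  sin(nadir)/R_E = sin(90 + el)/r  =>  cos(el) = (r/R_E)*sin(nadir)
cos(el) = (7972.1210 / 6371.0000) * sin(50.3 deg) = 0.9627604
el = arccos(0.9627604) = 15.6855 deg
(Earth-central angle = 90 - nadir - el = 24.0145 deg)

15.6855 degrees


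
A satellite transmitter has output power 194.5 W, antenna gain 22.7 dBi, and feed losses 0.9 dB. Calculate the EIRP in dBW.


Pt = 194.5 W = 22.8892 dBW
EIRP = Pt_dBW + Gt - losses = 22.8892 + 22.7 - 0.9 = 44.6892 dBW

44.6892 dBW


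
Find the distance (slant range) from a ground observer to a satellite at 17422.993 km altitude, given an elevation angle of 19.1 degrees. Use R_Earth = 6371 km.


h = 17422.993 km, el = 19.1 deg
d = -R_E*sin(el) + sqrt((R_E*sin(el))^2 + 2*R_E*h + h^2)
d = -6371.0000*sin(0.3333579) + sqrt((6371.0000*0.3272179)^2 + 2*6371.0000*17422.993 + 17422.993^2)
d = 20935.0788 km

20935.0788 km


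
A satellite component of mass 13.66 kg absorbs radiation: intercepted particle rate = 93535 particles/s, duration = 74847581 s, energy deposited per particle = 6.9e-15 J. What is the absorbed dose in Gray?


Total energy deposited = rate * time * E_per
  = 93535 * 74847581 * 6.9e-15 = 0.04830599 J
Dose = E_total / mass = 0.04830599 / 13.66
Dose = 0.00353631 Gy

0.0035 Gy


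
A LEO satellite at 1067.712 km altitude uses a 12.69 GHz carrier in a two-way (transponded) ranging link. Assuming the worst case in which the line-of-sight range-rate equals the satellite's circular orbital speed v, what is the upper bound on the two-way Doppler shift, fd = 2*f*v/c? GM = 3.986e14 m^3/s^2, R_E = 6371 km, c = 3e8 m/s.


r = 7.438712e+06 m
v = sqrt(mu/r) = 7320.1465 m/s (worst-case radial velocity)
f = 12.69 GHz = 1.269e+10 Hz
fd = 2*f*v/c = 2*1.269e+10*7320.1465/3.0e+08
fd = 619284.3968 Hz

619284.3968 Hz


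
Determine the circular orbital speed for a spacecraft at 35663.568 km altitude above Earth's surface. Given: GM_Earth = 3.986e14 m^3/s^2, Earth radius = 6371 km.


r = R_E + alt = 6371.0 + 35663.568 = 42034.5680 km = 4.2034568e+07 m
v = sqrt(mu/r) = sqrt(3.986e14 / 4.2034568e+07) = 3079.3947 m/s = 3.0794 km/s

3.0794 km/s


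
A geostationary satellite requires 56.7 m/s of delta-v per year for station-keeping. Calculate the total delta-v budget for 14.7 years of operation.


dV = rate * years = 56.7 * 14.7
dV = 833.4900 m/s

833.4900 m/s


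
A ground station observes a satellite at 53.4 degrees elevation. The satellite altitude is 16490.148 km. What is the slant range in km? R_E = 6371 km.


h = 16490.148 km, el = 53.4 deg
d = -R_E*sin(el) + sqrt((R_E*sin(el))^2 + 2*R_E*h + h^2)
d = -6371.0000*sin(0.9320058) + sqrt((6371.0000*0.8028175)^2 + 2*6371.0000*16490.148 + 16490.148^2)
d = 17428.6107 km

17428.6107 km


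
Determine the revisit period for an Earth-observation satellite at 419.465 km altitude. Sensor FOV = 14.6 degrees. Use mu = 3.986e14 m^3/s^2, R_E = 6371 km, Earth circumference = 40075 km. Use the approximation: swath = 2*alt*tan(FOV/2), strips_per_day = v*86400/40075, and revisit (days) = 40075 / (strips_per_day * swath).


swath = 2*419.465*tan(0.127409) = 107.4694 km
v = sqrt(mu/r) = 7661.5897 m/s = 7.6616 km/s
strips/day = v*86400/40075 = 7.6616*86400/40075 = 16.5181
coverage/day = strips * swath = 16.5181 * 107.4694 = 1775.1864 km
revisit = 40075 / 1775.1864 = 22.5751 days

22.5751 days


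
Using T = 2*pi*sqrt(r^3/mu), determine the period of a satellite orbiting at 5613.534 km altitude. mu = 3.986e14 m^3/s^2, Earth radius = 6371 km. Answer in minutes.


r = 11984.5340 km = 1.1984534e+07 m
T = 2*pi*sqrt(r^3/mu) = 2*pi*sqrt(1.7213273e+21 / 3.986e14)
T = 13056.9863 s = 217.6164 min

217.6164 minutes


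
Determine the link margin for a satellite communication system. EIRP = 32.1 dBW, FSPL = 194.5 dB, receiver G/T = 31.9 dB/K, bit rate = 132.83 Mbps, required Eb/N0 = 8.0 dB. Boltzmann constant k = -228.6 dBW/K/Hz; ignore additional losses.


C/N0 = EIRP - FSPL + G/T - k = 32.1 - 194.5 + 31.9 - (-228.6)
C/N0 = 98.1000 dB-Hz
R_b = 132.83 Mbps = 1.3283e+08 bps -> 10*log10(R_b) = 81.2330 dB-Hz
Eb/N0 = C/N0 - 10*log10(R_b) = 98.1000 - 81.2330 = 16.8670 dB
Margin = Eb/N0 - Eb/N0_req = 16.8670 - 8.0 = 8.8670 dB (link closes)

8.8670 dB


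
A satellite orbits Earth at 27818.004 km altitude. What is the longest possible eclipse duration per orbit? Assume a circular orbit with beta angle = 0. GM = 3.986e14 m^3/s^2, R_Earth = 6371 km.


r = 34189.0040 km
T = 1048.5512 min
Eclipse fraction = arcsin(R_E/r)/pi = arcsin(6371.0000/34189.0040)/pi
= arcsin(0.1863465)/pi = 0.05966469
Eclipse duration = 0.05966469 * 1048.5512 = 62.5615 min

62.5615 minutes


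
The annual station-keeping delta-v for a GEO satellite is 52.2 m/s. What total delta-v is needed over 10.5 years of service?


dV = rate * years = 52.2 * 10.5
dV = 548.1000 m/s

548.1000 m/s


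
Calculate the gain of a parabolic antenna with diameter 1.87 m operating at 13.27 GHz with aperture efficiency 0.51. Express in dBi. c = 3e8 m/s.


lambda = c/f = 3e8 / 1.327e+10 = 0.02260739 m
G = eta*(pi*D/lambda)^2 = 0.51*(pi*1.87/0.02260739)^2
G = 34439.1537 (linear)
G = 10*log10(34439.1537) = 45.3705 dBi

45.3705 dBi


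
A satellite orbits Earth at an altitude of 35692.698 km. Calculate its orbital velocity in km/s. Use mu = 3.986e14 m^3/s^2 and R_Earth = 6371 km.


r = R_E + alt = 6371.0 + 35692.698 = 42063.6980 km = 4.2063698e+07 m
v = sqrt(mu/r) = sqrt(3.986e14 / 4.2063698e+07) = 3078.3282 m/s = 3.0783 km/s

3.0783 km/s


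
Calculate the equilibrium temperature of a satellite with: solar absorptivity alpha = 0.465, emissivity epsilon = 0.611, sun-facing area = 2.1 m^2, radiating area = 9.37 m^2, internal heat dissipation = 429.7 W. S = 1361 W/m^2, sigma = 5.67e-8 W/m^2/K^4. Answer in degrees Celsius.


Numerator = alpha*S*A_sun + Q_int = 0.465*1361*2.1 + 429.7 = 1758.7165 W
Denominator = eps*sigma*A_rad = 0.611*5.67e-8*9.37 = 3.2461147e-07 W/K^4
T^4 = 5.4179124e+09 K^4
T = 271.3051 K = -1.8449 C

-1.8449 degrees Celsius


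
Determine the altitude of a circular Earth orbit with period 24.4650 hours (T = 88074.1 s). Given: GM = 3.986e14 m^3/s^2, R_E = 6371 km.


T = 88074.1 s
r = (mu*T^2/(4*pi^2))^(1/3) = (3.986e14 * 88074.1^2 / (4*pi^2))^(1/3)
r = 4.278498e+07 m = 42784.9795 km
alt = r - R_E = 42784.9795 - 6371 = 36413.9795 km

36413.9795 km


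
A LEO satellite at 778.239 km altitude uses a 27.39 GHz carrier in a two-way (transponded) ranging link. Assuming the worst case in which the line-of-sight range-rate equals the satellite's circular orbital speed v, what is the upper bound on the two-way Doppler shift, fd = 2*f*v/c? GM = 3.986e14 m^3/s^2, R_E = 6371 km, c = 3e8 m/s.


r = 7.149239e+06 m
v = sqrt(mu/r) = 7466.8726 m/s (worst-case radial velocity)
f = 27.39 GHz = 2.739e+10 Hz
fd = 2*f*v/c = 2*2.739e+10*7466.8726/3.0e+08
fd = 1.3634509e+06 Hz

1.3635e+06 Hz


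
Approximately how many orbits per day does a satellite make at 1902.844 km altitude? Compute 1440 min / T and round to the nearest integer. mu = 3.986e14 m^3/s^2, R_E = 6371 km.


r = 8.273844e+06 m
T = 2*pi*sqrt(r^3/mu) = 7489.8344 s = 124.8306 min
revs/day = 1440 / 124.8306 = 11.5356
Rounded: 12 revolutions per day

12 revolutions per day


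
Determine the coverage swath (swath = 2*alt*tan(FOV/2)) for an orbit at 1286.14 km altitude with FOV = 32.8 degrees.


FOV = 32.8 deg = 0.572468 rad
swath = 2 * alt * tan(FOV/2) = 2 * 1286.14 * tan(0.286234)
swath = 2 * 1286.14 * 0.294316
swath = 757.0632 km

757.0632 km


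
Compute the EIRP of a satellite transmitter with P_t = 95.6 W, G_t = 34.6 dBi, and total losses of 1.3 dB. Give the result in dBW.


Pt = 95.6 W = 19.8046 dBW
EIRP = Pt_dBW + Gt - losses = 19.8046 + 34.6 - 1.3 = 53.1046 dBW

53.1046 dBW


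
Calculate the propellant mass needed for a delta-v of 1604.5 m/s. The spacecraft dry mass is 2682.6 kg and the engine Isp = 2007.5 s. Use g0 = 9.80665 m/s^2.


ve = Isp * g0 = 2007.5 * 9.80665 = 19686.849875 m/s
mass ratio = exp(dv/ve) = exp(1604.5/19686.849875) = 1.08491442
m_prop = m_dry * (mr - 1) = 2682.6 * (1.08491442 - 1)
m_prop = 227.7914 kg

227.7914 kg


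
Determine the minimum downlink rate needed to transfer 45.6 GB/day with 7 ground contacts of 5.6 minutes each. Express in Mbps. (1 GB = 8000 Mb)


total contact time = 7 * 5.6 * 60 = 2352.0000 s
data = 45.6 GB = 364800.0000 Mb
rate = 364800.0000 / 2352.0000 = 155.1020 Mbps

155.1020 Mbps


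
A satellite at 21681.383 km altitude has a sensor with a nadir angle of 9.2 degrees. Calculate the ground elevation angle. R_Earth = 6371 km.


r = R_E + alt = 28052.3830 km
Law of sines in the satellite / Earth-center / ground-point triangle:
  sin(nadir)/R_E = sin(90 + el)/r  =>  cos(el) = (r/R_E)*sin(nadir)
cos(el) = (28052.3830 / 6371.0000) * sin(9.2 deg) = 0.7039787
el = arccos(0.7039787) = 45.2529 deg
(Earth-central angle = 90 - nadir - el = 35.5471 deg)

45.2529 degrees


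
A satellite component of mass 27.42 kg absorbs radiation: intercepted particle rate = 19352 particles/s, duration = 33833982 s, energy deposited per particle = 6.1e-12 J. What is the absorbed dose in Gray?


Total energy deposited = rate * time * E_per
  = 19352 * 33833982 * 6.1e-12 = 3.9940 J
Dose = E_total / mass = 3.9940 / 27.42
Dose = 0.1456604 Gy

0.1457 Gy


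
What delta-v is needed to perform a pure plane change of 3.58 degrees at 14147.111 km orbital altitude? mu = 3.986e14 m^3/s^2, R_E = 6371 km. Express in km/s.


r = 20518.1110 km = 2.0518111e+07 m
V = sqrt(mu/r) = 4407.5775 m/s
di = 3.58 deg = 0.06248279 rad
dV = 2*V*sin(di/2) = 2*4407.5775*sin(0.03124139)
dV = 275.3529 m/s = 0.2753529 km/s

0.2754 km/s


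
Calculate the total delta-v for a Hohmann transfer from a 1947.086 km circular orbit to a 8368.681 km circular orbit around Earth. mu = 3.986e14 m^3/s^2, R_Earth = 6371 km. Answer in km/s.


r1 = 8318.0860 km = 8.318086e+06 m
r2 = 14739.6810 km = 1.4739681e+07 m
dv1 = sqrt(mu/r1)*(sqrt(2*r2/(r1+r2)) - 1) = 904.8127 m/s
dv2 = sqrt(mu/r2)*(1 - sqrt(2*r1/(r1+r2))) = 783.0991 m/s
total dv = |dv1| + |dv2| = 904.8127 + 783.0991 = 1687.9119 m/s = 1.6879 km/s

1.6879 km/s


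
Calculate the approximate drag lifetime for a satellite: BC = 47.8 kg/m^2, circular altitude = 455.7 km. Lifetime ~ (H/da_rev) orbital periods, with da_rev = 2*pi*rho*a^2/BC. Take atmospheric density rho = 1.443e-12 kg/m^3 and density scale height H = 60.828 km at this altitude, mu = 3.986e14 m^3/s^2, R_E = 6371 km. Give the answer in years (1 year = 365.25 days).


a = R_E + alt = 6826.7000 km = 6.8267e+06 m
da_rev = 2*pi*rho*a^2/BC = 2*pi*1.443e-12*(6.8267e+06)^2/47.8 = 8.839749 m per revolution
N = H/da_rev = 60828.0000 m / 8.839749 m = 6881.1908 revolutions
P = 2*pi*sqrt(a^3/mu) = 5613.4188 s
lifetime = N*P = 6881.1908 * 5613.4188 = 3.8627006e+07 s = 447.0718 days
years = 447.0718 / 365.25 = 1.2240 years

1.2240 years


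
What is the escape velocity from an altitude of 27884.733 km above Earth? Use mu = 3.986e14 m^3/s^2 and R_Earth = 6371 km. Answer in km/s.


r = 6371.0 + 27884.733 = 34255.7330 km = 3.4255733e+07 m
v_esc = sqrt(2*mu/r) = sqrt(2*3.986e14 / 3.4255733e+07)
v_esc = 4824.1079 m/s = 4.8241 km/s

4.8241 km/s


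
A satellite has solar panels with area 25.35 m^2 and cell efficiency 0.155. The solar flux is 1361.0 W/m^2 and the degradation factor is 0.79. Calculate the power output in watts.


P = area * eta * S * degradation
P = 25.35 * 0.155 * 1361.0 * 0.79
P = 4224.6903 W

4224.6903 W


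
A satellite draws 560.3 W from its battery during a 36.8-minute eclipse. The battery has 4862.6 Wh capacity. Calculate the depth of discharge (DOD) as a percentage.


E_used = P * t / 60 = 560.3 * 36.8 / 60 = 343.6507 Wh
DOD = E_used / E_total * 100 = 343.6507 / 4862.6 * 100
DOD = 7.0672 %

7.0672 %


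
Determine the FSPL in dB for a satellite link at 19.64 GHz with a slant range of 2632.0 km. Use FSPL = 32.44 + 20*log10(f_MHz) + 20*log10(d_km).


f = 19.64 GHz = 19640.0000 MHz
d = 2632.0 km
FSPL = 32.44 + 20*log10(19640.0000) + 20*log10(2632.0)
FSPL = 32.44 + 85.8628 + 68.4057
FSPL = 186.7085 dB

186.7085 dB


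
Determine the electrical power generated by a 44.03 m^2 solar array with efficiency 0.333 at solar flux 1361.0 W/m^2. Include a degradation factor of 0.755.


P = area * eta * S * degradation
P = 44.03 * 0.333 * 1361.0 * 0.755
P = 15066.0011 W

15066.0011 W


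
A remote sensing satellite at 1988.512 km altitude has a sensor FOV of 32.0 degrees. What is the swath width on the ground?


FOV = 32.0 deg = 0.5585054 rad
swath = 2 * alt * tan(FOV/2) = 2 * 1988.512 * tan(0.2792527)
swath = 2 * 1988.512 * 0.2867454
swath = 1140.3933 km

1140.3933 km


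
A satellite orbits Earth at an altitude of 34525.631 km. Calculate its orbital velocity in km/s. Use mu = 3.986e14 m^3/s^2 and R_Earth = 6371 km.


r = R_E + alt = 6371.0 + 34525.631 = 40896.6310 km = 4.0896631e+07 m
v = sqrt(mu/r) = sqrt(3.986e14 / 4.0896631e+07) = 3121.9424 m/s = 3.1219 km/s

3.1219 km/s


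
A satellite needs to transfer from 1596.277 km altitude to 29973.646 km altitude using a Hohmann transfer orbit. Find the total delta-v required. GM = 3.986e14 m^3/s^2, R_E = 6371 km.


r1 = 7967.2770 km = 7.967277e+06 m
r2 = 36344.6460 km = 3.6344646e+07 m
dv1 = sqrt(mu/r1)*(sqrt(2*r2/(r1+r2)) - 1) = 1986.0108 m/s
dv2 = sqrt(mu/r2)*(1 - sqrt(2*r1/(r1+r2))) = 1325.7772 m/s
total dv = |dv1| + |dv2| = 1986.0108 + 1325.7772 = 3311.7880 m/s = 3.3118 km/s

3.3118 km/s


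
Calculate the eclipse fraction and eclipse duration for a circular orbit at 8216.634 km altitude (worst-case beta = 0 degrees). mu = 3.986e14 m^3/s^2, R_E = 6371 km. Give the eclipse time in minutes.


r = 14587.6340 km
T = 292.2384 min
Eclipse fraction = arcsin(R_E/r)/pi = arcsin(6371.0000/14587.6340)/pi
= arcsin(0.4367398)/pi = 0.1438669
Eclipse duration = 0.1438669 * 292.2384 = 42.0434 min

42.0434 minutes


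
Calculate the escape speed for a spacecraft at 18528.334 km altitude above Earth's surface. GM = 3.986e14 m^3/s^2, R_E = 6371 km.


r = 6371.0 + 18528.334 = 24899.3340 km = 2.4899334e+07 m
v_esc = sqrt(2*mu/r) = sqrt(2*3.986e14 / 2.4899334e+07)
v_esc = 5658.3496 m/s = 5.6583 km/s

5.6583 km/s


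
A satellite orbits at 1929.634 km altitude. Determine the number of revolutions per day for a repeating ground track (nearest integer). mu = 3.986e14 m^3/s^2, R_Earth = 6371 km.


r = 8.300634e+06 m
T = 2*pi*sqrt(r^3/mu) = 7526.2410 s = 125.4373 min
revs/day = 1440 / 125.4373 = 11.4798
Rounded: 11 revolutions per day

11 revolutions per day


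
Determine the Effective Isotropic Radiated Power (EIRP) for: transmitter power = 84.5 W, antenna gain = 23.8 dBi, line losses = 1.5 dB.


Pt = 84.5 W = 19.2686 dBW
EIRP = Pt_dBW + Gt - losses = 19.2686 + 23.8 - 1.5 = 41.5686 dBW

41.5686 dBW


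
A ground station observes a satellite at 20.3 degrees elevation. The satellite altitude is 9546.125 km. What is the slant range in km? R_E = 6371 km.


h = 9546.125 km, el = 20.3 deg
d = -R_E*sin(el) + sqrt((R_E*sin(el))^2 + 2*R_E*h + h^2)
d = -6371.0000*sin(0.3543018) + sqrt((6371.0000*0.3469357)^2 + 2*6371.0000*9546.125 + 9546.125^2)
d = 12542.6650 km

12542.6650 km


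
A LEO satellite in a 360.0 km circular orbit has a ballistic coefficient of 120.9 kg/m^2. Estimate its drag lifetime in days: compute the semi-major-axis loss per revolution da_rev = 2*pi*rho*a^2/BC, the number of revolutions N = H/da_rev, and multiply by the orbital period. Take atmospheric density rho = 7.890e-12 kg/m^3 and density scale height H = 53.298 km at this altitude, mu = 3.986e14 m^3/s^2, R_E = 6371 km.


a = R_E + alt = 6731.0000 km = 6.731e+06 m
da_rev = 2*pi*rho*a^2/BC = 2*pi*7.890e-12*(6.731e+06)^2/120.9 = 18.577606 m per revolution
N = H/da_rev = 53298.0000 m / 18.577606 m = 2868.9380 revolutions
P = 2*pi*sqrt(a^3/mu) = 5495.7960 s
lifetime = N*P = 2868.9380 * 5495.7960 = 1.5767098e+07 s = 182.4896 days

182.4896 days


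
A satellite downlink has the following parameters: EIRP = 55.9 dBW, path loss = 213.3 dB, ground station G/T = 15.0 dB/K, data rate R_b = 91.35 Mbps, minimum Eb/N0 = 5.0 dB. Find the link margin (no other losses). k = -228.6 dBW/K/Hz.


C/N0 = EIRP - FSPL + G/T - k = 55.9 - 213.3 + 15.0 - (-228.6)
C/N0 = 86.2000 dB-Hz
R_b = 91.35 Mbps = 9.135e+07 bps -> 10*log10(R_b) = 79.6071 dB-Hz
Eb/N0 = C/N0 - 10*log10(R_b) = 86.2000 - 79.6071 = 6.5929 dB
Margin = Eb/N0 - Eb/N0_req = 6.5929 - 5.0 = 1.5929 dB (link closes)

1.5929 dB


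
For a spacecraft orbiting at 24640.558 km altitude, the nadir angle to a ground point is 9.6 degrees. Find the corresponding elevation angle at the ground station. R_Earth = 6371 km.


r = R_E + alt = 31011.5580 km
Law of sines in the satellite / Earth-center / ground-point triangle:
  sin(nadir)/R_E = sin(90 + el)/r  =>  cos(el) = (r/R_E)*sin(nadir)
cos(el) = (31011.5580 / 6371.0000) * sin(9.6 deg) = 0.8117656
el = arccos(0.8117656) = 35.7312 deg
(Earth-central angle = 90 - nadir - el = 44.6688 deg)

35.7312 degrees


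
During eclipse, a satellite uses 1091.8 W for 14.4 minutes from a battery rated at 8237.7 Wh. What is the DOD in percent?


E_used = P * t / 60 = 1091.8 * 14.4 / 60 = 262.0320 Wh
DOD = E_used / E_total * 100 = 262.0320 / 8237.7 * 100
DOD = 3.1809 %

3.1809 %


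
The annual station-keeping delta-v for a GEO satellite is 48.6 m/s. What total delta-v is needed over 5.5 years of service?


dV = rate * years = 48.6 * 5.5
dV = 267.3000 m/s

267.3000 m/s
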